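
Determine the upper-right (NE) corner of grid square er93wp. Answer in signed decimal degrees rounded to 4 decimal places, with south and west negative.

83.6667, -80.0833

Field E=4, R=17: +4·20° lon, +17·10° lat → SW at lon -100°, lat 80°.
Square 9, 3: +9·2° lon, +3·1° lat → SW at lon -82°, lat 83°.
Subsquare w=22, p=15: +22·0.0833333° lon, +15·0.0416667° lat → SW at lon -80.1667°, lat 83.625°.
Cell spans 0.0833333° lon × 0.0416667° lat. NE corner is SW corner plus one full cell.
latitude 83.6667, longitude -80.0833.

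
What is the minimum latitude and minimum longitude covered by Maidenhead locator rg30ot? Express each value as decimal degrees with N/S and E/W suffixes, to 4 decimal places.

29.2083° S, 167.1667° E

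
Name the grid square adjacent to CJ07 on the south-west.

Longitude square 0; −1 → -1, wraps to 9, carry into field.
Longitude field C = 2; −1 → 1 = B.
Latitude square 7; −1 → 6.

BJ96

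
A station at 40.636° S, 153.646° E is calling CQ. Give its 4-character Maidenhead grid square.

Offset from 180°W / 90°S: lon 333.65°, lat 49.36°.
Field (20°×10°, letters A–R): lon ⌊333.65/20⌋ = 16 → Q; lat ⌊49.36/10⌋ = 4 → E.
Square (2°×1°, digits 0–9): lon ⌊13.65/2⌋ = 6; lat ⌊9.36/1⌋ = 9.

QE69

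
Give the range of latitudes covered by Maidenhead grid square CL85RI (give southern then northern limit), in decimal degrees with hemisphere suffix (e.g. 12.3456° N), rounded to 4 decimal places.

Field C=2, L=11: +2·20° lon, +11·10° lat → SW at lon -140°, lat 20°.
Square 8, 5: +8·2° lon, +5·1° lat → SW at lon -124°, lat 25°.
Subsquare r=17, i=8: +17·0.0833333° lon, +8·0.0416667° lat → SW at lon -122.583°, lat 25.3333°.
Cell spans 0.0833333° lon × 0.0416667° lat.
south 25.3333° N, north 25.3750° N.

25.3333° N, 25.3750° N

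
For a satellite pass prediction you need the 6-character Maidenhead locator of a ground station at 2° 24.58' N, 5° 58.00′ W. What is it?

IJ72aj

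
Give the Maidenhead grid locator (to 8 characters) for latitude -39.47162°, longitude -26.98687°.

Shift to the Maidenhead origin (180°W, 90°S): lon 153.01313, lat 50.52838.
Field (20°×10°, letters A–R): lon ⌊153.01313/20⌋ = 7 → H; lat ⌊50.52838/10⌋ = 5 → F.
Square (2°×1°, digits 0–9): lon ⌊13.01313/2⌋ = 6; lat ⌊0.52838/1⌋ = 0.
Subsquare (5′×2.5′, letters a–x): lon ⌊1.01313/0.0833333⌋ = 12 → m; lat ⌊0.52838/0.0416667⌋ = 12 → m.
Extended square (30″×15″, digits 0–9): lon ⌊0.01313/0.00833333⌋ = 1; lat ⌊0.02838/0.00416667⌋ = 6.

HF60mm16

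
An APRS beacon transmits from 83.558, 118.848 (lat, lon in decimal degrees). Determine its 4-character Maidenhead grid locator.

Add 180° to longitude and 90° to latitude: 298.85, 173.56.
Field: lon ⌊298.85/20⌋ = 14 → O; lat ⌊173.56/10⌋ = 17 → R.
Square: lon ⌊18.85/2⌋ = 9; lat ⌊3.56/1⌋ = 3.

OR93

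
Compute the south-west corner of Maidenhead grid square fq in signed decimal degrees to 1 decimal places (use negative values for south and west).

70.0, -80.0

Field F=5, Q=16: +5·20° lon, +16·10° lat → SW at lon -80°, lat 70°.
latitude 70.0, longitude -80.0.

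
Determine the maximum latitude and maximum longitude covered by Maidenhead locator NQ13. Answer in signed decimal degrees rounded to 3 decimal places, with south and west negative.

Field N=13, Q=16: +13·20° lon, +16·10° lat → SW at lon 80°, lat 70°.
Square 1, 3: +1·2° lon, +3·1° lat → SW at lon 82°, lat 73°.
Cell spans 2° lon × 1° lat. NE corner is SW corner plus one full cell.
latitude 74.000, longitude 84.000.

74.000, 84.000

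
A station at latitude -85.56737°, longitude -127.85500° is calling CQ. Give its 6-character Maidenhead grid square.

Shift to the Maidenhead origin (180°W, 90°S): lon 52.1450, lat 4.4326.
Field: lon ⌊52.1450/20⌋ = 2 → C; lat ⌊4.4326/10⌋ = 0 → A.
Square: lon ⌊12.1450/2⌋ = 6; lat ⌊4.4326/1⌋ = 4.
Subsquare: lon ⌊0.1450/0.0833333⌋ = 1 → b; lat ⌊0.4326/0.0416667⌋ = 10 → k.

CA64bk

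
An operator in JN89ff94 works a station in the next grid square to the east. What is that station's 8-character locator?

JN89gf04

Longitude extended square 9; +1 → 10, wraps to 0, carry into subsquare.
Longitude subsquare f = 5; +1 → 6 = g.
The latitude characters are unchanged.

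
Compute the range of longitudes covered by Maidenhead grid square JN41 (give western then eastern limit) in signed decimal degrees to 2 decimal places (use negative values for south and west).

8.00, 10.00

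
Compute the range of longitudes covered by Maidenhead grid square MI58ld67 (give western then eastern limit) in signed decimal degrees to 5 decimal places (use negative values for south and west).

70.96667, 70.97500

Field M=12, I=8: +12·20° lon, +8·10° lat → SW at lon 60°, lat -10°.
Square 5, 8: +5·2° lon, +8·1° lat → SW at lon 70°, lat -2°.
Subsquare l=11, d=3: +11·0.0833333° lon, +3·0.0416667° lat → SW at lon 70.9167°, lat -1.875°.
Extended square 6, 7: +6·0.00833333° lon, +7·0.00416667° lat → SW at lon 70.9667°, lat -1.84583°.
Cell spans 0.00833333° lon × 0.00416667° lat.
west 70.96667, east 70.97500.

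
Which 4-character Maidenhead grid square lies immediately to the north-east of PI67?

PI78

Longitude square 6; +1 → 7.
Latitude square 7; +1 → 8.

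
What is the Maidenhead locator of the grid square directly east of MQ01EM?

Longitude subsquare e = 4; +1 → 5 = f.
The latitude characters are unchanged.

MQ01fm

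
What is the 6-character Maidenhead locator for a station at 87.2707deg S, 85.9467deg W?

EA72ar

Add 180° to longitude and 90° to latitude: 94.0533, 2.7293.
Field: 94.0533/20 → 4 → E, 2.7293/10 → 0 → A; chars EA.
Square: 14.0533/2 → 7, 2.7293/1 → 2; chars 72.
Subsquare: 0.0533/0.0833333 → 0 → a, 0.7293/0.0416667 → 17 → r; chars ar.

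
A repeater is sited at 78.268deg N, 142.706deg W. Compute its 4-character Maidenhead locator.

Add 180° to longitude and 90° to latitude: 37.29, 168.27.
Field: lon ⌊37.29/20⌋ = 1 → B; lat ⌊168.27/10⌋ = 16 → Q.
Square: lon ⌊17.29/2⌋ = 8; lat ⌊8.27/1⌋ = 8.

BQ88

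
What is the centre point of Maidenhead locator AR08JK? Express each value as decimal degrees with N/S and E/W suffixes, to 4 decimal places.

88.4375° N, 179.2083° W

Field A=0, R=17: +0·20° lon, +17·10° lat → SW at lon -180°, lat 80°.
Square 0, 8: +0·2° lon, +8·1° lat → SW at lon -180°, lat 88°.
Subsquare j=9, k=10: +9·0.0833333° lon, +10·0.0416667° lat → SW at lon -179.25°, lat 88.4167°.
Cell spans 0.0833333° lon × 0.0416667° lat. Centre is SW corner plus half of each.
latitude 88.4375° N, longitude 179.2083° W.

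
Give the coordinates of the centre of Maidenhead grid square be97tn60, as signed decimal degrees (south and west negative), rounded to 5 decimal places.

-42.45625, -140.36250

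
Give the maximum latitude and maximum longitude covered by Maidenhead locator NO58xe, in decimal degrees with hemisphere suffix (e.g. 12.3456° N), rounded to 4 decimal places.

58.2083° N, 92.0000° E

Field N=13, O=14: +13·20° lon, +14·10° lat → SW at lon 80°, lat 50°.
Square 5, 8: +5·2° lon, +8·1° lat → SW at lon 90°, lat 58°.
Subsquare x=23, e=4: +23·0.0833333° lon, +4·0.0416667° lat → SW at lon 91.9167°, lat 58.1667°.
Cell spans 0.0833333° lon × 0.0416667° lat. NE corner is SW corner plus one full cell.
latitude 58.2083° N, longitude 92.0000° E.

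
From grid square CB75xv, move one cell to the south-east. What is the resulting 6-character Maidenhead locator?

CB85au

Longitude subsquare x = 23; +1 → 24, wraps to 0 = a, carry into square.
Longitude square 7; +1 → 8.
Latitude subsquare v = 21; −1 → 20 = u.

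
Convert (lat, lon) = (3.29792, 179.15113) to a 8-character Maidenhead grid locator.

Shift to the Maidenhead origin (180°W, 90°S): lon 359.15113, lat 93.29792.
Field: 359.15113/20 → 17 → R, 93.29792/10 → 9 → J; chars RJ.
Square: 19.15113/2 → 9, 3.29792/1 → 3; chars 93.
Subsquare: 1.15113/0.0833333 → 13 → n, 0.29792/0.0416667 → 7 → h; chars nh.
Extended square: 0.06780/0.00833333 → 8, 0.00625/0.00416667 → 1; chars 81.

RJ93nh81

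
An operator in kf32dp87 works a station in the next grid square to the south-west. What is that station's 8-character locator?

KF32dp76

Longitude extended square 8; −1 → 7.
Latitude extended square 7; −1 → 6.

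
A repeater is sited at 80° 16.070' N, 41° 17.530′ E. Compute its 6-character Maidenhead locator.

LR00pg

Shift to the Maidenhead origin (180°W, 90°S): lon 221.2922, lat 170.2678.
Field: 221.2922/20 → 11 → L, 170.2678/10 → 17 → R; chars LR.
Square: 1.2922/2 → 0, 0.2678/1 → 0; chars 00.
Subsquare: 1.2922/0.0833333 → 15 → p, 0.2678/0.0416667 → 6 → g; chars pg.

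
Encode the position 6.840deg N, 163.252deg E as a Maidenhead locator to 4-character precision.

Shift to the Maidenhead origin (180°W, 90°S): lon 343.25, lat 96.84.
Field: 343.25/20 → 17 → R, 96.84/10 → 9 → J; chars RJ.
Square: 3.25/2 → 1, 6.84/1 → 6; chars 16.

RJ16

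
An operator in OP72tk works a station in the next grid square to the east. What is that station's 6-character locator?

Longitude subsquare t = 19; +1 → 20 = u.
The latitude characters are unchanged.

OP72uk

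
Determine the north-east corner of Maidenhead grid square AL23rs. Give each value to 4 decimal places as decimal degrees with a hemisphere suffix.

23.7917° N, 174.5000° W

Field A=0, L=11: +0·20° lon, +11·10° lat → SW at lon -180°, lat 20°.
Square 2, 3: +2·2° lon, +3·1° lat → SW at lon -176°, lat 23°.
Subsquare r=17, s=18: +17·0.0833333° lon, +18·0.0416667° lat → SW at lon -174.583°, lat 23.75°.
Cell spans 0.0833333° lon × 0.0416667° lat. NE corner is SW corner plus one full cell.
latitude 23.7917° N, longitude 174.5000° W.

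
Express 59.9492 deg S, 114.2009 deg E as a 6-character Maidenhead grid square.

Add 180° to longitude and 90° to latitude: 294.2009, 30.0508.
Field (20°×10°, letters A–R): 294.2009/20 → 14 → O, 30.0508/10 → 3 → D; chars OD.
Square (2°×1°, digits 0–9): 14.2009/2 → 7, 0.0508/1 → 0; chars 70.
Subsquare (5′×2.5′, letters a–x): 0.2009/0.0833333 → 2 → c, 0.0508/0.0416667 → 1 → b; chars cb.

OD70cb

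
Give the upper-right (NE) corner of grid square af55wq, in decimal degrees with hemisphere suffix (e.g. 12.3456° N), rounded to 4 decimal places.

34.2917° S, 168.0833° W

Field A=0, F=5: +0·20° lon, +5·10° lat → SW at lon -180°, lat -40°.
Square 5, 5: +5·2° lon, +5·1° lat → SW at lon -170°, lat -35°.
Subsquare w=22, q=16: +22·0.0833333° lon, +16·0.0416667° lat → SW at lon -168.167°, lat -34.3333°.
Cell spans 0.0833333° lon × 0.0416667° lat. NE corner is SW corner plus one full cell.
latitude 34.2917° S, longitude 168.0833° W.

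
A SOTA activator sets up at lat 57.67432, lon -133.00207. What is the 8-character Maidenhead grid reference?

CO37lq91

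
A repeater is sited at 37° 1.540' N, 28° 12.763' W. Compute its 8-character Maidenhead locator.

Shift to the Maidenhead origin (180°W, 90°S): lon 151.78728, lat 127.02567.
Field: lon ⌊151.78728/20⌋ = 7 → H; lat ⌊127.02567/10⌋ = 12 → M.
Square: lon ⌊11.78728/2⌋ = 5; lat ⌊7.02567/1⌋ = 7.
Subsquare: lon ⌊1.78728/0.0833333⌋ = 21 → v; lat ⌊0.02567/0.0416667⌋ = 0 → a.
Extended square: lon ⌊0.03728/0.00833333⌋ = 4; lat ⌊0.02567/0.00416667⌋ = 6.

HM57va46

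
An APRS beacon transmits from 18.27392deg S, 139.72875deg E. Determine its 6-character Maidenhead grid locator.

Shift to the Maidenhead origin (180°W, 90°S): lon 319.7287, lat 71.7261.
Field (20°×10°, letters A–R): 319.7287/20 → 15 → P, 71.7261/10 → 7 → H; chars PH.
Square (2°×1°, digits 0–9): 19.7287/2 → 9, 1.7261/1 → 1; chars 91.
Subsquare (5′×2.5′, letters a–x): 1.7287/0.0833333 → 20 → u, 0.7261/0.0416667 → 17 → r; chars ur.

PH91ur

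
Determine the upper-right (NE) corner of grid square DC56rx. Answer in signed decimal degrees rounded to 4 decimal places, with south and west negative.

Field D=3, C=2: +3·20° lon, +2·10° lat → SW at lon -120°, lat -70°.
Square 5, 6: +5·2° lon, +6·1° lat → SW at lon -110°, lat -64°.
Subsquare r=17, x=23: +17·0.0833333° lon, +23·0.0416667° lat → SW at lon -108.583°, lat -63.0417°.
Cell spans 0.0833333° lon × 0.0416667° lat. NE corner is SW corner plus one full cell.
latitude -63.0000, longitude -108.5000.

-63.0000, -108.5000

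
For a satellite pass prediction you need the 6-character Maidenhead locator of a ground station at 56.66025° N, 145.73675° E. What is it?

QO26up

Shift to the Maidenhead origin (180°W, 90°S): lon 325.7368, lat 146.6602.
Field: 325.7368/20 → 16 → Q, 146.6602/10 → 14 → O; chars QO.
Square: 5.7368/2 → 2, 6.6602/1 → 6; chars 26.
Subsquare: 1.7368/0.0833333 → 20 → u, 0.6602/0.0416667 → 15 → p; chars up.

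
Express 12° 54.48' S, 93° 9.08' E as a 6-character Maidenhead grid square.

NH67nc

Offset from 180°W / 90°S: lon 273.1513°, lat 77.0920°.
Field (20°×10°, letters A–R): 273.1513/20 → 13 → N, 77.0920/10 → 7 → H; chars NH.
Square (2°×1°, digits 0–9): 13.1513/2 → 6, 7.0920/1 → 7; chars 67.
Subsquare (5′×2.5′, letters a–x): 1.1513/0.0833333 → 13 → n, 0.0920/0.0416667 → 2 → c; chars nc.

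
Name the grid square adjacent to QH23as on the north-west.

Longitude subsquare a = 0; −1 → -1, wraps to 23 = x, carry into square.
Longitude square 2; −1 → 1.
Latitude subsquare s = 18; +1 → 19 = t.

QH13xt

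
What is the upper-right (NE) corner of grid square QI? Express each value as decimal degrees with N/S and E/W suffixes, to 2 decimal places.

Field Q=16, I=8: +16·20° lon, +8·10° lat → SW at lon 140°, lat -10°.
Cell spans 20° lon × 10° lat. NE corner is SW corner plus one full cell.
latitude 0.00° N, longitude 160.00° E.

0.00° N, 160.00° E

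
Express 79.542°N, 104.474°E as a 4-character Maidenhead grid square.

OQ29

Offset from 180°W / 90°S: lon 284.47°, lat 169.54°.
Field: 284.47/20 → 14 → O, 169.54/10 → 16 → Q; chars OQ.
Square: 4.47/2 → 2, 9.54/1 → 9; chars 29.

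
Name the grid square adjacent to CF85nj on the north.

Latitude subsquare j = 9; +1 → 10 = k.
The longitude characters are unchanged.

CF85nk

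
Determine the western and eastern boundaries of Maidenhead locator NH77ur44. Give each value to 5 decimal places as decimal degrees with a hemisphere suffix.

95.70000° E, 95.70833° E

Field N=13, H=7: +13·20° lon, +7·10° lat → SW at lon 80°, lat -20°.
Square 7, 7: +7·2° lon, +7·1° lat → SW at lon 94°, lat -13°.
Subsquare u=20, r=17: +20·0.0833333° lon, +17·0.0416667° lat → SW at lon 95.6667°, lat -12.2917°.
Extended square 4, 4: +4·0.00833333° lon, +4·0.00416667° lat → SW at lon 95.7°, lat -12.275°.
Cell spans 0.00833333° lon × 0.00416667° lat.
west 95.70000° E, east 95.70833° E.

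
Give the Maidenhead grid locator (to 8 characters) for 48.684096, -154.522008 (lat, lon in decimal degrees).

BN28rq74

Add 180° to longitude and 90° to latitude: 25.47799, 138.68410.
Field: lon ⌊25.47799/20⌋ = 1 → B; lat ⌊138.68410/10⌋ = 13 → N.
Square: lon ⌊5.47799/2⌋ = 2; lat ⌊8.68410/1⌋ = 8.
Subsquare: lon ⌊1.47799/0.0833333⌋ = 17 → r; lat ⌊0.68410/0.0416667⌋ = 16 → q.
Extended square: lon ⌊0.06133/0.00833333⌋ = 7; lat ⌊0.01743/0.00416667⌋ = 4.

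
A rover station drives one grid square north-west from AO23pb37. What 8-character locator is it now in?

Longitude extended square 3; −1 → 2.
Latitude extended square 7; +1 → 8.

AO23pb28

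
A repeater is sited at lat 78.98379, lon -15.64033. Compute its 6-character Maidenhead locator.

Add 180° to longitude and 90° to latitude: 164.3597, 168.9838.
Field: lon ⌊164.3597/20⌋ = 8 → I; lat ⌊168.9838/10⌋ = 16 → Q.
Square: lon ⌊4.3597/2⌋ = 2; lat ⌊8.9838/1⌋ = 8.
Subsquare: lon ⌊0.3597/0.0833333⌋ = 4 → e; lat ⌊0.9838/0.0416667⌋ = 23 → x.

IQ28ex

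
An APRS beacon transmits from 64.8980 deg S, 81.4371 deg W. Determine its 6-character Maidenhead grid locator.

Shift to the Maidenhead origin (180°W, 90°S): lon 98.5629, lat 25.1020.
Field (20°×10°, letters A–R): 98.5629/20 → 4 → E, 25.1020/10 → 2 → C; chars EC.
Square (2°×1°, digits 0–9): 18.5629/2 → 9, 5.1020/1 → 5; chars 95.
Subsquare (5′×2.5′, letters a–x): 0.5629/0.0833333 → 6 → g, 0.1020/0.0416667 → 2 → c; chars gc.

EC95gc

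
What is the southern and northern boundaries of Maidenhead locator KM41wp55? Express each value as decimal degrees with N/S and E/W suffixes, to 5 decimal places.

31.64583° N, 31.65000° N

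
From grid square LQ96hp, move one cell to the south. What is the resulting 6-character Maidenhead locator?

LQ96ho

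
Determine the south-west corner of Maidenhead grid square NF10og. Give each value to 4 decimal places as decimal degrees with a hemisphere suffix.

39.7500° S, 83.1667° E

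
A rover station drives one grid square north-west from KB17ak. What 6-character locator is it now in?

KB07xl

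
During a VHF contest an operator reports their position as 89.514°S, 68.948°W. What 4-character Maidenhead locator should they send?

FA50

Offset from 180°W / 90°S: lon 111.05°, lat 0.49°.
Field: lon ⌊111.05/20⌋ = 5 → F; lat ⌊0.49/10⌋ = 0 → A.
Square: lon ⌊11.05/2⌋ = 5; lat ⌊0.49/1⌋ = 0.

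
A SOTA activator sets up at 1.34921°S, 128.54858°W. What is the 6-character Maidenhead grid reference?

CI58rp

Shift to the Maidenhead origin (180°W, 90°S): lon 51.4514, lat 88.6508.
Field: 51.4514/20 → 2 → C, 88.6508/10 → 8 → I; chars CI.
Square: 11.4514/2 → 5, 8.6508/1 → 8; chars 58.
Subsquare: 1.4514/0.0833333 → 17 → r, 0.6508/0.0416667 → 15 → p; chars rp.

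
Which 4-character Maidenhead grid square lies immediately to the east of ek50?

EK60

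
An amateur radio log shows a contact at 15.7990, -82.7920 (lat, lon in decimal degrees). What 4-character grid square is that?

Add 180° to longitude and 90° to latitude: 97.21, 105.80.
Field (20°×10°, letters A–R): 97.21/20 → 4 → E, 105.80/10 → 10 → K; chars EK.
Square (2°×1°, digits 0–9): 17.21/2 → 8, 5.80/1 → 5; chars 85.

EK85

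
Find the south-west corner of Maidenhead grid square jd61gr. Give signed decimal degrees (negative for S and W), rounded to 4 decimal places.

-58.2917, 12.5000

Field J=9, D=3: +9·20° lon, +3·10° lat → SW at lon 0°, lat -60°.
Square 6, 1: +6·2° lon, +1·1° lat → SW at lon 12°, lat -59°.
Subsquare g=6, r=17: +6·0.0833333° lon, +17·0.0416667° lat → SW at lon 12.5°, lat -58.2917°.
latitude -58.2917, longitude 12.5000.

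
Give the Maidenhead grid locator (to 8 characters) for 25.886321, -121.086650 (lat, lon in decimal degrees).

CL95kv92

Offset from 180°W / 90°S: lon 58.91335°, lat 115.88632°.
Field: 58.91335/20 → 2 → C, 115.88632/10 → 11 → L; chars CL.
Square: 18.91335/2 → 9, 5.88632/1 → 5; chars 95.
Subsquare: 0.91335/0.0833333 → 10 → k, 0.88632/0.0416667 → 21 → v; chars kv.
Extended square: 0.08002/0.00833333 → 9, 0.01132/0.00416667 → 2; chars 92.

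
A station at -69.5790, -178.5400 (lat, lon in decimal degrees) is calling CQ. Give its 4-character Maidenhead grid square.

Add 180° to longitude and 90° to latitude: 1.46, 20.42.
Field (20°×10°, letters A–R): lon ⌊1.46/20⌋ = 0 → A; lat ⌊20.42/10⌋ = 2 → C.
Square (2°×1°, digits 0–9): lon ⌊1.46/2⌋ = 0; lat ⌊0.42/1⌋ = 0.

AC00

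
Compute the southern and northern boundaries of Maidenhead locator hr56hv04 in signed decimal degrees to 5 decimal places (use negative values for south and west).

86.89167, 86.89583

Field H=7, R=17: +7·20° lon, +17·10° lat → SW at lon -40°, lat 80°.
Square 5, 6: +5·2° lon, +6·1° lat → SW at lon -30°, lat 86°.
Subsquare h=7, v=21: +7·0.0833333° lon, +21·0.0416667° lat → SW at lon -29.4167°, lat 86.875°.
Extended square 0, 4: +0·0.00833333° lon, +4·0.00416667° lat → SW at lon -29.4167°, lat 86.8917°.
Cell spans 0.00833333° lon × 0.00416667° lat.
south 86.89167, north 86.89583.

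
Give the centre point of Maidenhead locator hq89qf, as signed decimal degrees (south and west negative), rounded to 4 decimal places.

79.2292, -22.6250

Field H=7, Q=16: +7·20° lon, +16·10° lat → SW at lon -40°, lat 70°.
Square 8, 9: +8·2° lon, +9·1° lat → SW at lon -24°, lat 79°.
Subsquare q=16, f=5: +16·0.0833333° lon, +5·0.0416667° lat → SW at lon -22.6667°, lat 79.2083°.
Cell spans 0.0833333° lon × 0.0416667° lat. Centre is SW corner plus half of each.
latitude 79.2292, longitude -22.6250.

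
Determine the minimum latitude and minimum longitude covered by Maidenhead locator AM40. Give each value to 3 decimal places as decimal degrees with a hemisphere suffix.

Field A=0, M=12: +0·20° lon, +12·10° lat → SW at lon -180°, lat 30°.
Square 4, 0: +4·2° lon, +0·1° lat → SW at lon -172°, lat 30°.
latitude 30.000° N, longitude 172.000° W.

30.000° N, 172.000° W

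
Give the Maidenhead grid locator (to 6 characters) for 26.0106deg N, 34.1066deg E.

KL76ba

Offset from 180°W / 90°S: lon 214.1066°, lat 116.0106°.
Field: lon ⌊214.1066/20⌋ = 10 → K; lat ⌊116.0106/10⌋ = 11 → L.
Square: lon ⌊14.1066/2⌋ = 7; lat ⌊6.0106/1⌋ = 6.
Subsquare: lon ⌊0.1066/0.0833333⌋ = 1 → b; lat ⌊0.0106/0.0416667⌋ = 0 → a.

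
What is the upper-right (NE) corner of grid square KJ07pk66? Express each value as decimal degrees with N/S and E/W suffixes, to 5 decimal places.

7.44583° N, 21.30833° E

Field K=10, J=9: +10·20° lon, +9·10° lat → SW at lon 20°, lat 0°.
Square 0, 7: +0·2° lon, +7·1° lat → SW at lon 20°, lat 7°.
Subsquare p=15, k=10: +15·0.0833333° lon, +10·0.0416667° lat → SW at lon 21.25°, lat 7.41667°.
Extended square 6, 6: +6·0.00833333° lon, +6·0.00416667° lat → SW at lon 21.3°, lat 7.44167°.
Cell spans 0.00833333° lon × 0.00416667° lat. NE corner is SW corner plus one full cell.
latitude 7.44583° N, longitude 21.30833° E.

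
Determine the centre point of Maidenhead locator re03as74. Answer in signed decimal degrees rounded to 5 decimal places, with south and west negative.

Field R=17, E=4: +17·20° lon, +4·10° lat → SW at lon 160°, lat -50°.
Square 0, 3: +0·2° lon, +3·1° lat → SW at lon 160°, lat -47°.
Subsquare a=0, s=18: +0·0.0833333° lon, +18·0.0416667° lat → SW at lon 160°, lat -46.25°.
Extended square 7, 4: +7·0.00833333° lon, +4·0.00416667° lat → SW at lon 160.058°, lat -46.2333°.
Cell spans 0.00833333° lon × 0.00416667° lat. Centre is SW corner plus half of each.
latitude -46.23125, longitude 160.06250.

-46.23125, 160.06250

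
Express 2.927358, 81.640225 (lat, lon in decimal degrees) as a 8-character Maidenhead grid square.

Shift to the Maidenhead origin (180°W, 90°S): lon 261.64022, lat 92.92736.
Field (20°×10°, letters A–R): lon ⌊261.64022/20⌋ = 13 → N; lat ⌊92.92736/10⌋ = 9 → J.
Square (2°×1°, digits 0–9): lon ⌊1.64022/2⌋ = 0; lat ⌊2.92736/1⌋ = 2.
Subsquare (5′×2.5′, letters a–x): lon ⌊1.64022/0.0833333⌋ = 19 → t; lat ⌊0.92736/0.0416667⌋ = 22 → w.
Extended square (30″×15″, digits 0–9): lon ⌊0.05689/0.00833333⌋ = 6; lat ⌊0.01069/0.00416667⌋ = 2.

NJ02tw62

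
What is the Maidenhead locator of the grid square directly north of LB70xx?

LB71xa

Latitude subsquare x = 23; +1 → 24, wraps to 0 = a, carry into square.
Latitude square 0; +1 → 1.
The longitude characters are unchanged.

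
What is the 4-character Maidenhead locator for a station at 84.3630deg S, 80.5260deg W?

EA95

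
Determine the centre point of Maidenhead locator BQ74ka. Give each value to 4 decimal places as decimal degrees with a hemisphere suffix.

74.0208° N, 145.1250° W

Field B=1, Q=16: +1·20° lon, +16·10° lat → SW at lon -160°, lat 70°.
Square 7, 4: +7·2° lon, +4·1° lat → SW at lon -146°, lat 74°.
Subsquare k=10, a=0: +10·0.0833333° lon, +0·0.0416667° lat → SW at lon -145.167°, lat 74°.
Cell spans 0.0833333° lon × 0.0416667° lat. Centre is SW corner plus half of each.
latitude 74.0208° N, longitude 145.1250° W.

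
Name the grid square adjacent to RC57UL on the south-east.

Longitude subsquare u = 20; +1 → 21 = v.
Latitude subsquare l = 11; −1 → 10 = k.

RC57vk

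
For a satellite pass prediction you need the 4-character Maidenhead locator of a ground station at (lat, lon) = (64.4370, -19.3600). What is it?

Offset from 180°W / 90°S: lon 160.64°, lat 154.44°.
Field (20°×10°, letters A–R): 160.64/20 → 8 → I, 154.44/10 → 15 → P; chars IP.
Square (2°×1°, digits 0–9): 0.64/2 → 0, 4.44/1 → 4; chars 04.

IP04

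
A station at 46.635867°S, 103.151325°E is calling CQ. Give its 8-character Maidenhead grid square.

Offset from 180°W / 90°S: lon 283.15132°, lat 43.36413°.
Field: 283.15132/20 → 14 → O, 43.36413/10 → 4 → E; chars OE.
Square: 3.15132/2 → 1, 3.36413/1 → 3; chars 13.
Subsquare: 1.15132/0.0833333 → 13 → n, 0.36413/0.0416667 → 8 → i; chars ni.
Extended square: 0.06799/0.00833333 → 8, 0.03080/0.00416667 → 7; chars 87.

OE13ni87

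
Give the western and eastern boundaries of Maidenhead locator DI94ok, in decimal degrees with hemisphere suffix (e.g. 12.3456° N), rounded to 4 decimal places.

Field D=3, I=8: +3·20° lon, +8·10° lat → SW at lon -120°, lat -10°.
Square 9, 4: +9·2° lon, +4·1° lat → SW at lon -102°, lat -6°.
Subsquare o=14, k=10: +14·0.0833333° lon, +10·0.0416667° lat → SW at lon -100.833°, lat -5.58333°.
Cell spans 0.0833333° lon × 0.0416667° lat.
west 100.8333° W, east 100.7500° W.

100.8333° W, 100.7500° W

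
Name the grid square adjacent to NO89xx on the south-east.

NO99aw

Longitude subsquare x = 23; +1 → 24, wraps to 0 = a, carry into square.
Longitude square 8; +1 → 9.
Latitude subsquare x = 23; −1 → 22 = w.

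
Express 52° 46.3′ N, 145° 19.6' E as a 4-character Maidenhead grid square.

Shift to the Maidenhead origin (180°W, 90°S): lon 325.33, lat 142.77.
Field: lon ⌊325.33/20⌋ = 16 → Q; lat ⌊142.77/10⌋ = 14 → O.
Square: lon ⌊5.33/2⌋ = 2; lat ⌊2.77/1⌋ = 2.

QO22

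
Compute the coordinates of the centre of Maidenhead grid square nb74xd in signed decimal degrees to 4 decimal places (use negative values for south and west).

-75.8542, 95.9583

Field N=13, B=1: +13·20° lon, +1·10° lat → SW at lon 80°, lat -80°.
Square 7, 4: +7·2° lon, +4·1° lat → SW at lon 94°, lat -76°.
Subsquare x=23, d=3: +23·0.0833333° lon, +3·0.0416667° lat → SW at lon 95.9167°, lat -75.875°.
Cell spans 0.0833333° lon × 0.0416667° lat. Centre is SW corner plus half of each.
latitude -75.8542, longitude 95.9583.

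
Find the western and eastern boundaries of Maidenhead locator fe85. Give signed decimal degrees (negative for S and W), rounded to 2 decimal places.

Field F=5, E=4: +5·20° lon, +4·10° lat → SW at lon -80°, lat -50°.
Square 8, 5: +8·2° lon, +5·1° lat → SW at lon -64°, lat -45°.
Cell spans 2° lon × 1° lat.
west -64.00, east -62.00.

-64.00, -62.00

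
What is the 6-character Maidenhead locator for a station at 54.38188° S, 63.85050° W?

FD85bo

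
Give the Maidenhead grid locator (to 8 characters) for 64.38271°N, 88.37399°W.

EP54tj51

Offset from 180°W / 90°S: lon 91.62601°, lat 154.38271°.
Field (20°×10°, letters A–R): lon ⌊91.62601/20⌋ = 4 → E; lat ⌊154.38271/10⌋ = 15 → P.
Square (2°×1°, digits 0–9): lon ⌊11.62601/2⌋ = 5; lat ⌊4.38271/1⌋ = 4.
Subsquare (5′×2.5′, letters a–x): lon ⌊1.62601/0.0833333⌋ = 19 → t; lat ⌊0.38271/0.0416667⌋ = 9 → j.
Extended square (30″×15″, digits 0–9): lon ⌊0.04268/0.00833333⌋ = 5; lat ⌊0.00771/0.00416667⌋ = 1.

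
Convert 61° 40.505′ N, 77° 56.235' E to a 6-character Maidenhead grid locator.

Offset from 180°W / 90°S: lon 257.9373°, lat 151.6751°.
Field (20°×10°, letters A–R): lon ⌊257.9373/20⌋ = 12 → M; lat ⌊151.6751/10⌋ = 15 → P.
Square (2°×1°, digits 0–9): lon ⌊17.9373/2⌋ = 8; lat ⌊1.6751/1⌋ = 1.
Subsquare (5′×2.5′, letters a–x): lon ⌊1.9373/0.0833333⌋ = 23 → x; lat ⌊0.6751/0.0416667⌋ = 16 → q.

MP81xq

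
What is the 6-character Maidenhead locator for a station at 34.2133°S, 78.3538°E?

MF95es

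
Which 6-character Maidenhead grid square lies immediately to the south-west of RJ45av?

RJ35xu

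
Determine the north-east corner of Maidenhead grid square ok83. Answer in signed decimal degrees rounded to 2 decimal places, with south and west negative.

14.00, 118.00

Field O=14, K=10: +14·20° lon, +10·10° lat → SW at lon 100°, lat 10°.
Square 8, 3: +8·2° lon, +3·1° lat → SW at lon 116°, lat 13°.
Cell spans 2° lon × 1° lat. NE corner is SW corner plus one full cell.
latitude 14.00, longitude 118.00.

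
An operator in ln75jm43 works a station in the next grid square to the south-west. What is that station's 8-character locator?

Longitude extended square 4; −1 → 3.
Latitude extended square 3; −1 → 2.

LN75jm32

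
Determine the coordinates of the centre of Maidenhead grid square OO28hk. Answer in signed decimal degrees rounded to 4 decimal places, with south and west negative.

58.4375, 104.6250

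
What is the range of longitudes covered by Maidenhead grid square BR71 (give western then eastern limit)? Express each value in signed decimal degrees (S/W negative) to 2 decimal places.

Field B=1, R=17: +1·20° lon, +17·10° lat → SW at lon -160°, lat 80°.
Square 7, 1: +7·2° lon, +1·1° lat → SW at lon -146°, lat 81°.
Cell spans 2° lon × 1° lat.
west -146.00, east -144.00.

-146.00, -144.00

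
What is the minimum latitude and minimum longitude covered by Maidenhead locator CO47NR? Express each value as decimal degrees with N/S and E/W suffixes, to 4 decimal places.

57.7083° N, 130.9167° W

Field C=2, O=14: +2·20° lon, +14·10° lat → SW at lon -140°, lat 50°.
Square 4, 7: +4·2° lon, +7·1° lat → SW at lon -132°, lat 57°.
Subsquare n=13, r=17: +13·0.0833333° lon, +17·0.0416667° lat → SW at lon -130.917°, lat 57.7083°.
latitude 57.7083° N, longitude 130.9167° W.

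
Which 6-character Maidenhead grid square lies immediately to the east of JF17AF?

JF17bf

Longitude subsquare a = 0; +1 → 1 = b.
The latitude characters are unchanged.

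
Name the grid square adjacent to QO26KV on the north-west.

QO26jw

Longitude subsquare k = 10; −1 → 9 = j.
Latitude subsquare v = 21; +1 → 22 = w.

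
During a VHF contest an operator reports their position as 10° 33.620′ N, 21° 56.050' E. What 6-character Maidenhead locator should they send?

KK00xn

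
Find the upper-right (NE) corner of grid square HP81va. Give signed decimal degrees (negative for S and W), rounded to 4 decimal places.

61.0417, -22.1667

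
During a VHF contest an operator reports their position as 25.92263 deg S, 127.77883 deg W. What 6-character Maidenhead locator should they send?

CG64cb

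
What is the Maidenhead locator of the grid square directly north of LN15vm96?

LN15vm97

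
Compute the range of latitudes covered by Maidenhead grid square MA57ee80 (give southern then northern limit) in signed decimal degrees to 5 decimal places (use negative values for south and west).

-82.83333, -82.82917

Field M=12, A=0: +12·20° lon, +0·10° lat → SW at lon 60°, lat -90°.
Square 5, 7: +5·2° lon, +7·1° lat → SW at lon 70°, lat -83°.
Subsquare e=4, e=4: +4·0.0833333° lon, +4·0.0416667° lat → SW at lon 70.3333°, lat -82.8333°.
Extended square 8, 0: +8·0.00833333° lon, +0·0.00416667° lat → SW at lon 70.4°, lat -82.8333°.
Cell spans 0.00833333° lon × 0.00416667° lat.
south -82.83333, north -82.82917.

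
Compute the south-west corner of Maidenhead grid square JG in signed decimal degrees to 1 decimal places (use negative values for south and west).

-30.0, 0.0

Field J=9, G=6: +9·20° lon, +6·10° lat → SW at lon 0°, lat -30°.
latitude -30.0, longitude 0.0.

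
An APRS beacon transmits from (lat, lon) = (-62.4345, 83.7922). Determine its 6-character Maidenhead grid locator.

Offset from 180°W / 90°S: lon 263.7922°, lat 27.5655°.
Field: lon ⌊263.7922/20⌋ = 13 → N; lat ⌊27.5655/10⌋ = 2 → C.
Square: lon ⌊3.7922/2⌋ = 1; lat ⌊7.5655/1⌋ = 7.
Subsquare: lon ⌊1.7922/0.0833333⌋ = 21 → v; lat ⌊0.5655/0.0416667⌋ = 13 → n.

NC17vn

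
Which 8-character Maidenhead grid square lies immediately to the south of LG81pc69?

LG81pc68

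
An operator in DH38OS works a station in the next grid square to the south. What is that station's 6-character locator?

DH38or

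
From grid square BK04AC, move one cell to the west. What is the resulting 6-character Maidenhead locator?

Longitude subsquare a = 0; −1 → -1, wraps to 23 = x, carry into square.
Longitude square 0; −1 → -1, wraps to 9, carry into field.
Longitude field B = 1; −1 → 0 = A.
The latitude characters are unchanged.

AK94xc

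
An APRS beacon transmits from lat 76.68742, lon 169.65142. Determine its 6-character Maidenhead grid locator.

RQ46tq

Add 180° to longitude and 90° to latitude: 349.6514, 166.6874.
Field: 349.6514/20 → 17 → R, 166.6874/10 → 16 → Q; chars RQ.
Square: 9.6514/2 → 4, 6.6874/1 → 6; chars 46.
Subsquare: 1.6514/0.0833333 → 19 → t, 0.6874/0.0416667 → 16 → q; chars tq.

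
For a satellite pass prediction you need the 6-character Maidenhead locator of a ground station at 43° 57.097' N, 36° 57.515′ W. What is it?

HN13mw

Add 180° to longitude and 90° to latitude: 143.0414, 133.9516.
Field: 143.0414/20 → 7 → H, 133.9516/10 → 13 → N; chars HN.
Square: 3.0414/2 → 1, 3.9516/1 → 3; chars 13.
Subsquare: 1.0414/0.0833333 → 12 → m, 0.9516/0.0416667 → 22 → w; chars mw.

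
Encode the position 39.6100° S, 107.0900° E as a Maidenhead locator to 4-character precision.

OF30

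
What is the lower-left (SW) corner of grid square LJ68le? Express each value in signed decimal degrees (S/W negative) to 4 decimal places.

Field L=11, J=9: +11·20° lon, +9·10° lat → SW at lon 40°, lat 0°.
Square 6, 8: +6·2° lon, +8·1° lat → SW at lon 52°, lat 8°.
Subsquare l=11, e=4: +11·0.0833333° lon, +4·0.0416667° lat → SW at lon 52.9167°, lat 8.16667°.
latitude 8.1667, longitude 52.9167.

8.1667, 52.9167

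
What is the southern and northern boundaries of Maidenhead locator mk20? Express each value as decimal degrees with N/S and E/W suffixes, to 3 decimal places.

10.000° N, 11.000° N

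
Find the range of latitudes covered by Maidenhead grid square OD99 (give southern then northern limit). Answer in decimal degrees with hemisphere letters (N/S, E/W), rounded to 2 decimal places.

Field O=14, D=3: +14·20° lon, +3·10° lat → SW at lon 100°, lat -60°.
Square 9, 9: +9·2° lon, +9·1° lat → SW at lon 118°, lat -51°.
Cell spans 2° lon × 1° lat.
south 51.00° S, north 50.00° S.

51.00° S, 50.00° S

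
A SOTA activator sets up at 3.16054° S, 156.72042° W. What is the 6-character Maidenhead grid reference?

BI16pu

Offset from 180°W / 90°S: lon 23.2796°, lat 86.8395°.
Field (20°×10°, letters A–R): lon ⌊23.2796/20⌋ = 1 → B; lat ⌊86.8395/10⌋ = 8 → I.
Square (2°×1°, digits 0–9): lon ⌊3.2796/2⌋ = 1; lat ⌊6.8395/1⌋ = 6.
Subsquare (5′×2.5′, letters a–x): lon ⌊1.2796/0.0833333⌋ = 15 → p; lat ⌊0.8395/0.0416667⌋ = 20 → u.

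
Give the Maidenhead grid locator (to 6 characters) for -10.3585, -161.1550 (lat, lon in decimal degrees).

Add 180° to longitude and 90° to latitude: 18.8450, 79.6415.
Field: 18.8450/20 → 0 → A, 79.6415/10 → 7 → H; chars AH.
Square: 18.8450/2 → 9, 9.6415/1 → 9; chars 99.
Subsquare: 0.8450/0.0833333 → 10 → k, 0.6415/0.0416667 → 15 → p; chars kp.

AH99kp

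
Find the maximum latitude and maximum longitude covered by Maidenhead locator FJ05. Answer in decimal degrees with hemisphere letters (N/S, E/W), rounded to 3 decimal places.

6.000° N, 78.000° W

Field F=5, J=9: +5·20° lon, +9·10° lat → SW at lon -80°, lat 0°.
Square 0, 5: +0·2° lon, +5·1° lat → SW at lon -80°, lat 5°.
Cell spans 2° lon × 1° lat. NE corner is SW corner plus one full cell.
latitude 6.000° N, longitude 78.000° W.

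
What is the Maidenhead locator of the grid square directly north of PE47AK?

PE47al

Latitude subsquare k = 10; +1 → 11 = l.
The longitude characters are unchanged.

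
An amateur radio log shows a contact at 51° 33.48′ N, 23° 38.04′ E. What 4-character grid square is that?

KO11

Shift to the Maidenhead origin (180°W, 90°S): lon 203.63, lat 141.56.
Field (20°×10°, letters A–R): lon ⌊203.63/20⌋ = 10 → K; lat ⌊141.56/10⌋ = 14 → O.
Square (2°×1°, digits 0–9): lon ⌊3.63/2⌋ = 1; lat ⌊1.56/1⌋ = 1.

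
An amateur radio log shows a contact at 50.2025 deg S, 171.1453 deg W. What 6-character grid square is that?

Add 180° to longitude and 90° to latitude: 8.8547, 39.7975.
Field (20°×10°, letters A–R): lon ⌊8.8547/20⌋ = 0 → A; lat ⌊39.7975/10⌋ = 3 → D.
Square (2°×1°, digits 0–9): lon ⌊8.8547/2⌋ = 4; lat ⌊9.7975/1⌋ = 9.
Subsquare (5′×2.5′, letters a–x): lon ⌊0.8547/0.0833333⌋ = 10 → k; lat ⌊0.7975/0.0416667⌋ = 19 → t.

AD49kt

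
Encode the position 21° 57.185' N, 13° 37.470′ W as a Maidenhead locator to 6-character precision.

Add 180° to longitude and 90° to latitude: 166.3755, 111.9531.
Field: lon ⌊166.3755/20⌋ = 8 → I; lat ⌊111.9531/10⌋ = 11 → L.
Square: lon ⌊6.3755/2⌋ = 3; lat ⌊1.9531/1⌋ = 1.
Subsquare: lon ⌊0.3755/0.0833333⌋ = 4 → e; lat ⌊0.9531/0.0416667⌋ = 22 → w.

IL31ew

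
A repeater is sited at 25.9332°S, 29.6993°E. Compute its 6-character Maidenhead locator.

KG44ub

Add 180° to longitude and 90° to latitude: 209.6993, 64.0668.
Field: 209.6993/20 → 10 → K, 64.0668/10 → 6 → G; chars KG.
Square: 9.6993/2 → 4, 4.0668/1 → 4; chars 44.
Subsquare: 1.6993/0.0833333 → 20 → u, 0.0668/0.0416667 → 1 → b; chars ub.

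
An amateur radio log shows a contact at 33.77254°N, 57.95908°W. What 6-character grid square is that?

GM13as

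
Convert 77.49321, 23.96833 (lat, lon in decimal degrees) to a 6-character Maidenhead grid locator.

Shift to the Maidenhead origin (180°W, 90°S): lon 203.9683, lat 167.4932.
Field: lon ⌊203.9683/20⌋ = 10 → K; lat ⌊167.4932/10⌋ = 16 → Q.
Square: lon ⌊3.9683/2⌋ = 1; lat ⌊7.4932/1⌋ = 7.
Subsquare: lon ⌊1.9683/0.0833333⌋ = 23 → x; lat ⌊0.4932/0.0416667⌋ = 11 → l.

KQ17xl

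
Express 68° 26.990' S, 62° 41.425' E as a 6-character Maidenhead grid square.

MC11in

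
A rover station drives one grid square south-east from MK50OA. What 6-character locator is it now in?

Longitude subsquare o = 14; +1 → 15 = p.
Latitude subsquare a = 0; −1 → -1, wraps to 23 = x, carry into square.
Latitude square 0; −1 → -1, wraps to 9, carry into field.
Latitude field K = 10; −1 → 9 = J.

MJ59px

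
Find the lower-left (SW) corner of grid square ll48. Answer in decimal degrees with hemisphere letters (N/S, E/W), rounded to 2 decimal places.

Field L=11, L=11: +11·20° lon, +11·10° lat → SW at lon 40°, lat 20°.
Square 4, 8: +4·2° lon, +8·1° lat → SW at lon 48°, lat 28°.
latitude 28.00° N, longitude 48.00° E.

28.00° N, 48.00° E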